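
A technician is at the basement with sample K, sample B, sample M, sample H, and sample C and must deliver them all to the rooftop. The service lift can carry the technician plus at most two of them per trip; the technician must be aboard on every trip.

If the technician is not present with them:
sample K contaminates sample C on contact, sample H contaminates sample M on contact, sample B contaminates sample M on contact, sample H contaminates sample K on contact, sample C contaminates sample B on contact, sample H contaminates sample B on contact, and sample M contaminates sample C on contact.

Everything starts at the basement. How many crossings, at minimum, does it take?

Whatever the first load, the items left behind include a forbidden pair without the technician. No opening move is safe, so no plan exists.

impossible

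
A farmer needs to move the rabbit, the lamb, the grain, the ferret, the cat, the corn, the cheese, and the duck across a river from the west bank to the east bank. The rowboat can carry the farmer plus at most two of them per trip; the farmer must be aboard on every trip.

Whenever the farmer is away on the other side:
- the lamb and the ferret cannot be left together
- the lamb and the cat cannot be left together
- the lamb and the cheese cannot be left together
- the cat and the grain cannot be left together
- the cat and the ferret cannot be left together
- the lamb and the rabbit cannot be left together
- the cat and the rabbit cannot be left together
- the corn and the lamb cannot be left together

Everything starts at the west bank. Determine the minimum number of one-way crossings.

13

Counting alone: the farmer can take at most 2 across per trip to the east bank, so moving all 8 needs at least 4 loaded trips out, with a return between consecutive ones — at least 7 crossings.
The safety rule pushes this higher. Following every safe sequence of crossings, the most of the 8 that can be at the east bank as the rowboat arrives there on crossings 7, 9, 11 is 5, 6, 7 respectively — never all 8.
So no plan with fewer than 13 crossings exists, and this one achieves 13:
1. Farmer goes to the east bank with the cat and the lamb.  [the west bank: the cheese, the corn, the duck, the ferret, the grain, the rabbit | the east bank: the cat, the lamb]
2. Farmer goes back to the west bank with the lamb.  [the west bank: the cheese, the corn, the duck, the ferret, the grain, the lamb, the rabbit | the east bank: the cat]
3. Farmer goes to the east bank with the grain and the lamb.  [the west bank: the cheese, the corn, the duck, the ferret, the rabbit | the east bank: the cat, the grain, the lamb]
4. Farmer goes back to the west bank with the cat.  [the west bank: the cat, the cheese, the corn, the duck, the ferret, the rabbit | the east bank: the grain, the lamb]
5. Farmer goes to the east bank with the ferret and the rabbit.  [the west bank: the cat, the cheese, the corn, the duck | the east bank: the ferret, the grain, the lamb, the rabbit]
6. Farmer goes back to the west bank with the lamb.  [the west bank: the cat, the cheese, the corn, the duck, the lamb | the east bank: the ferret, the grain, the rabbit]
7. Farmer goes to the east bank with the corn and the lamb.  [the west bank: the cat, the cheese, the duck | the east bank: the corn, the ferret, the grain, the lamb, the rabbit]
8. Farmer goes back to the west bank with the lamb.  [the west bank: the cat, the cheese, the duck, the lamb | the east bank: the corn, the ferret, the grain, the rabbit]
9. Farmer goes to the east bank with the cheese and the lamb.  [the west bank: the cat, the duck | the east bank: the cheese, the corn, the ferret, the grain, the lamb, the rabbit]
10. Farmer goes back to the west bank with the lamb.  [the west bank: the cat, the duck, the lamb | the east bank: the cheese, the corn, the ferret, the grain, the rabbit]
11. Farmer goes to the east bank with the duck and the lamb.  [the west bank: the cat | the east bank: the cheese, the corn, the duck, the ferret, the grain, the lamb, the rabbit]
12. Farmer goes back to the west bank with the lamb.  [the west bank: the cat, the lamb | the east bank: the cheese, the corn, the duck, the ferret, the grain, the rabbit]
13. Farmer goes to the east bank with the cat and the lamb.  [the west bank: — | the east bank: the cat, the cheese, the corn, the duck, the ferret, the grain, the lamb, the rabbit]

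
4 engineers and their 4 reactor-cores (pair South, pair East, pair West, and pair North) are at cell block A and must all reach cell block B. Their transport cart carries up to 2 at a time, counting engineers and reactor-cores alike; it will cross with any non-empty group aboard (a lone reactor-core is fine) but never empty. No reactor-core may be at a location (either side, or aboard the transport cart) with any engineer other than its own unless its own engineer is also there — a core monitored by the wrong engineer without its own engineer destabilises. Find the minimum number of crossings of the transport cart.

Following every safe sequence of crossings from the start, the most of the 8 that can be at cell block B as the transport cart arrives there on crossings 1, 3, 5 is 2, 3, 4 respectively; the best ever achieved is 4 of 8.
From crossing 7 on, no configuration arises that was not already reachable earlier: only 44 distinct safe configurations (who is on which side, and where the transport cart is) can ever be reached, none of them has everyone across, and every continuation just revisits them. So no valid plan exists.

impossible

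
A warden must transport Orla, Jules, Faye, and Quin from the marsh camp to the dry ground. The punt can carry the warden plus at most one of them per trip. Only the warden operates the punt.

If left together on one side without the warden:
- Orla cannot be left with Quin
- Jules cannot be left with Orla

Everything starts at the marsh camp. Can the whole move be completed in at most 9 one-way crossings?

Yes — this plan uses 9 crossings (≤ 9):
1. Warden goes to the dry ground with Orla.
2. Warden goes back to the marsh camp alone.
3. Warden goes to the dry ground with Jules.
4. Warden goes back to the marsh camp with Orla.
5. Warden goes to the dry ground with Quin.
6. Warden goes back to the marsh camp alone.
7. Warden goes to the dry ground with Faye.
8. Warden goes back to the marsh camp alone.
9. Warden goes to the dry ground with Orla.

Yes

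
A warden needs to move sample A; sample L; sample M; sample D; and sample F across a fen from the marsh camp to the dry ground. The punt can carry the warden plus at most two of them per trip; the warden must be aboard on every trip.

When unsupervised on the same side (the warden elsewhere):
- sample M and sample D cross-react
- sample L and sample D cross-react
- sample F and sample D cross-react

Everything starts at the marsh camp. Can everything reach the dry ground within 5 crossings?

Yes — this plan uses 5 crossings (≤ 5):
1. Warden goes to the dry ground with sample A and sample D.  [the marsh camp: sample F, sample L, sample M | the dry ground: sample A, sample D]
2. Warden goes back to the marsh camp alone.  [the marsh camp: sample F, sample L, sample M | the dry ground: sample A, sample D]
3. Warden goes to the dry ground with sample L and sample M.  [the marsh camp: sample F | the dry ground: sample A, sample D, sample L, sample M]
4. Warden goes back to the marsh camp with sample D.  [the marsh camp: sample D, sample F | the dry ground: sample A, sample L, sample M]
5. Warden goes to the dry ground with sample D and sample F.  [the marsh camp: — | the dry ground: sample A, sample D, sample F, sample L, sample M]

Yes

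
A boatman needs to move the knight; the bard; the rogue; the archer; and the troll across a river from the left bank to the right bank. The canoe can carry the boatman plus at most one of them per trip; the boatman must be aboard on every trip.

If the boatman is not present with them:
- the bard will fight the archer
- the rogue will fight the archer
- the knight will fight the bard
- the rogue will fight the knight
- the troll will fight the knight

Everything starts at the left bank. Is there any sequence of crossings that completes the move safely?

No

Whatever the first load, the items left behind include a forbidden pair without the boatman. No opening move is safe, so no plan exists.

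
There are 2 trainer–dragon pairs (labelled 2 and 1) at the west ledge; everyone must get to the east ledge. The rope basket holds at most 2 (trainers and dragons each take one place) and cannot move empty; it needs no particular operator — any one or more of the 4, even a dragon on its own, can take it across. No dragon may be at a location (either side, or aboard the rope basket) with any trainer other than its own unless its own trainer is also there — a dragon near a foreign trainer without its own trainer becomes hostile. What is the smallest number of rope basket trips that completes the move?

Counting alone: each trip to the east ledge takes at most 2 across and each return brings at least 1 back, so after t trips out (and t−1 returns) at most 2t − (t−1) of the 4 are across; that first reaches 4 at t = 3, so at least 5 crossings are needed.
The plan below uses exactly 5 crossings, so it is optimal:
1. dragon 2 and trainer 2 cross → the east ledge.
2. trainer 2 crosses ← the west ledge.
3. trainer 1 and trainer 2 cross → the east ledge.
4. trainer 1 crosses ← the west ledge.
5. dragon 1 and trainer 1 cross → the east ledge.

5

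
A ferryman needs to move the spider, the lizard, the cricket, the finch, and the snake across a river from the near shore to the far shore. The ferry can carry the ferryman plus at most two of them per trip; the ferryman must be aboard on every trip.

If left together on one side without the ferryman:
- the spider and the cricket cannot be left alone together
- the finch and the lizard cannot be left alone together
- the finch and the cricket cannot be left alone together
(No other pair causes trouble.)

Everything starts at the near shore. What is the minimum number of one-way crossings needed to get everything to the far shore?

Counting alone: the ferryman can take at most 2 across per trip to the far shore, so moving all 5 needs at least 3 loaded trips out, with a return between consecutive ones — at least 5 crossings.
The plan below uses exactly 5 crossings, so it is optimal:
1. Ferryman goes to the far shore with the finch and the spider.
2. Ferryman goes back to the near shore alone.
3. Ferryman goes to the far shore with the snake.
4. Ferryman goes back to the near shore alone.
5. Ferryman goes to the far shore with the cricket and the lizard.

5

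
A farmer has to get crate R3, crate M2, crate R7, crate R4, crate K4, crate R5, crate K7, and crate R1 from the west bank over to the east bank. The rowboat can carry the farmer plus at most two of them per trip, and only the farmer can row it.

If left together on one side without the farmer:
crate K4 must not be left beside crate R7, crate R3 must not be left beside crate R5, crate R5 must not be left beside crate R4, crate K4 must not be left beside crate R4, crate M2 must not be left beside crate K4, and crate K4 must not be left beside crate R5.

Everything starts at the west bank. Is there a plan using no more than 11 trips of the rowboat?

No

Counting alone: the farmer can take at most 2 across per trip to the east bank, so moving all 8 needs at least 4 loaded trips out, with a return between consecutive ones — at least 7 crossings.
The safety rule pushes this higher. Following every safe sequence of crossings, the most of the 8 that can be at the east bank as the rowboat arrives there on crossings 7, 9, 11 is 5, 6, 7 respectively — never all 8.
So the move cannot be finished within 11 crossings. (The shortest complete plan takes 13:)
1. Farmer goes to the east bank with crate K4 and crate R5.
2. Farmer goes back to the west bank with crate K4.
3. Farmer goes to the east bank with crate K4 and crate R3.
4. Farmer goes back to the west bank with crate R5.
5. Farmer goes to the east bank with crate M2 and crate R4.
6. Farmer goes back to the west bank with crate K4.
7. Farmer goes to the east bank with crate K4 and crate R7.
8. Farmer goes back to the west bank with crate K4.
9. Farmer goes to the east bank with crate K4 and crate K7.
10. Farmer goes back to the west bank with crate K4.
11. Farmer goes to the east bank with crate K4 and crate R1.
12. Farmer goes back to the west bank with crate K4.
13. Farmer goes to the east bank with crate K4 and crate R5.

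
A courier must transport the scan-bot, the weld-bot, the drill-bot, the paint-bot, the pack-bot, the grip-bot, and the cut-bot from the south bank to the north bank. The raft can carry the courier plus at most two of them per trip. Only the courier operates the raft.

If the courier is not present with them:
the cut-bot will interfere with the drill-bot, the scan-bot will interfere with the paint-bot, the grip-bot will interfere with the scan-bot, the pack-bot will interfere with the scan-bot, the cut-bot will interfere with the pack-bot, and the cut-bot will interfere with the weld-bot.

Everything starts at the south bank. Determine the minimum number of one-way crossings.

Counting alone: the courier can take at most 2 across per trip to the north bank, so moving all 7 needs at least 4 loaded trips out, with a return between consecutive ones — at least 7 crossings.
The safety rule pushes this higher. Following every safe sequence of crossings, the most of the 7 that can be at the north bank as the raft arrives there on crossing 7 is 6 — never all 7.
So no plan with fewer than 9 crossings exists, and this one achieves 9:
1. Courier goes to the north bank with the cut-bot and the scan-bot.  [the south bank: the drill-bot, the grip-bot, the pack-bot, the paint-bot, the weld-bot | the north bank: the cut-bot, the scan-bot]
2. Courier goes back to the south bank alone.  [the south bank: the drill-bot, the grip-bot, the pack-bot, the paint-bot, the weld-bot | the north bank: the cut-bot, the scan-bot]
3. Courier goes to the north bank with the weld-bot.  [the south bank: the drill-bot, the grip-bot, the pack-bot, the paint-bot | the north bank: the cut-bot, the scan-bot, the weld-bot]
4. Courier goes back to the south bank with the cut-bot.  [the south bank: the cut-bot, the drill-bot, the grip-bot, the pack-bot, the paint-bot | the north bank: the scan-bot, the weld-bot]
5. Courier goes to the north bank with the drill-bot and the pack-bot.  [the south bank: the cut-bot, the grip-bot, the paint-bot | the north bank: the drill-bot, the pack-bot, the scan-bot, the weld-bot]
6. Courier goes back to the south bank with the scan-bot.  [the south bank: the cut-bot, the grip-bot, the paint-bot, the scan-bot | the north bank: the drill-bot, the pack-bot, the weld-bot]
7. Courier goes to the north bank with the grip-bot and the paint-bot.  [the south bank: the cut-bot, the scan-bot | the north bank: the drill-bot, the grip-bot, the pack-bot, the paint-bot, the weld-bot]
8. Courier goes back to the south bank alone.  [the south bank: the cut-bot, the scan-bot | the north bank: the drill-bot, the grip-bot, the pack-bot, the paint-bot, the weld-bot]
9. Courier goes to the north bank with the cut-bot and the scan-bot.  [the south bank: — | the north bank: the cut-bot, the drill-bot, the grip-bot, the pack-bot, the paint-bot, the scan-bot, the weld-bot]

9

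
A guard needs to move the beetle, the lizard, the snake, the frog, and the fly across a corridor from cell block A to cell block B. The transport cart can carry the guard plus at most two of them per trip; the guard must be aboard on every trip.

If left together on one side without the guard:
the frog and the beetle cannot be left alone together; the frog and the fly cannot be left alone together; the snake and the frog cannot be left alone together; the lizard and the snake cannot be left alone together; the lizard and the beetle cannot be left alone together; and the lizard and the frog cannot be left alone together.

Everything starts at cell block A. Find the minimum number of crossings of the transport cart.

Counting alone: the guard can take at most 2 across per trip to cell block B, so moving all 5 needs at least 3 loaded trips out, with a return between consecutive ones — at least 5 crossings.
The safety rule pushes this higher. Following every safe sequence of crossings, the most of the 5 that can be at cell block B as the transport cart arrives there on crossing 5 is 4 — never all 5.
So no plan with fewer than 7 crossings exists, and this one achieves 7:
1. Guard goes to cell block B with the frog and the lizard.  [cell block A: the beetle, the fly, the snake | cell block B: the frog, the lizard]
2. Guard goes back to cell block A with the lizard.  [cell block A: the beetle, the fly, the lizard, the snake | cell block B: the frog]
3. Guard goes to cell block B with the beetle and the snake.  [cell block A: the fly, the lizard | cell block B: the beetle, the frog, the snake]
4. Guard goes back to cell block A with the frog.  [cell block A: the fly, the frog, the lizard | cell block B: the beetle, the snake]
5. Guard goes to cell block B with the fly and the lizard.  [cell block A: the frog | cell block B: the beetle, the fly, the lizard, the snake]
6. Guard goes back to cell block A with the lizard.  [cell block A: the frog, the lizard | cell block B: the beetle, the fly, the snake]
7. Guard goes to cell block B with the frog and the lizard.  [cell block A: — | cell block B: the beetle, the fly, the frog, the lizard, the snake]

7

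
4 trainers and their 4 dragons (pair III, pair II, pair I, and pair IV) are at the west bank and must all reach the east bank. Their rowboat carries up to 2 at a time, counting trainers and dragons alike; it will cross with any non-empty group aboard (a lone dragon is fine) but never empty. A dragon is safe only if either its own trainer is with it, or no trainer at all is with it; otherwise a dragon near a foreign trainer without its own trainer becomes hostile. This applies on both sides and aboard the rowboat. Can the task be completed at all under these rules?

No

Following every safe sequence of crossings from the start, the most of the 8 that can be at the east bank as the rowboat arrives there on crossings 1, 3, 5 is 2, 3, 4 respectively; the best ever achieved is 4 of 8.
From crossing 7 on, no configuration arises that was not already reachable earlier: only 44 distinct safe configurations (who is on which side, and where the rowboat is) can ever be reached, none of them has everyone across, and every continuation just revisits them. So no valid plan exists.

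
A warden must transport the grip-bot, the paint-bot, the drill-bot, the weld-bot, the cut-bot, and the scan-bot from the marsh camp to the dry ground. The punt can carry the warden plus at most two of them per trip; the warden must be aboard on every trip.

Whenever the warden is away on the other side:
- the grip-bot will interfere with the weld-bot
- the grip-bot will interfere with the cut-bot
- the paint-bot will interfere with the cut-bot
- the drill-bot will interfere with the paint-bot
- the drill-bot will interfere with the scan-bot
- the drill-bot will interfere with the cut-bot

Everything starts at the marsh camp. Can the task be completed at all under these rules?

Whatever the first load, the items left behind include a forbidden pair without the warden. No opening move is safe, so no plan exists.

No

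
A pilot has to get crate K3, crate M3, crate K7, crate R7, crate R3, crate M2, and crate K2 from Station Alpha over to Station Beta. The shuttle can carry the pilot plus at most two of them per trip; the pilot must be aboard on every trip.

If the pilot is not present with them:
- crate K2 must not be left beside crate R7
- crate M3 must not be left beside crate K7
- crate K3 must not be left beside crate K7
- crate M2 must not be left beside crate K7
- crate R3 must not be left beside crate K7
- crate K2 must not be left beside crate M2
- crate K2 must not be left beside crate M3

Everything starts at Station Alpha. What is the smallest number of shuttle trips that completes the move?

9

Counting alone: the pilot can take at most 2 across per trip to Station Beta, so moving all 7 needs at least 4 loaded trips out, with a return between consecutive ones — at least 7 crossings.
The safety rule pushes this higher. Following every safe sequence of crossings, the most of the 7 that can be at Station Beta as the shuttle arrives there on crossing 7 is 6 — never all 7.
So no plan with fewer than 9 crossings exists, and this one achieves 9:
1. Pilot goes to Station Beta with crate K2 and crate K7.
2. Pilot goes back to Station Alpha alone.
3. Pilot goes to Station Beta with crate R7.
4. Pilot goes back to Station Alpha with crate K2.
5. Pilot goes to Station Beta with crate M2 and crate M3.
6. Pilot goes back to Station Alpha with crate K7.
7. Pilot goes to Station Beta with crate K3 and crate R3.
8. Pilot goes back to Station Alpha alone.
9. Pilot goes to Station Beta with crate K2 and crate K7.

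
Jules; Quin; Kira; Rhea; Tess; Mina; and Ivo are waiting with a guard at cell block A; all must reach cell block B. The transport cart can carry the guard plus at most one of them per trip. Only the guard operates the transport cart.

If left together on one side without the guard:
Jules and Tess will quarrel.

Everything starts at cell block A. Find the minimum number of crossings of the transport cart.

13

Counting alone: the guard can take at most 1 across per trip to cell block B, so moving all 7 needs at least 7 loaded trips out, with a return between consecutive ones — at least 13 crossings.
The plan below uses exactly 13 crossings, so it is optimal:
1. Guard goes to cell block B with Jules.  [cell block A: Ivo, Kira, Mina, Quin, Rhea, Tess | cell block B: Jules]
2. Guard goes back to cell block A alone.  [cell block A: Ivo, Kira, Mina, Quin, Rhea, Tess | cell block B: Jules]
3. Guard goes to cell block B with Quin.  [cell block A: Ivo, Kira, Mina, Rhea, Tess | cell block B: Jules, Quin]
4. Guard goes back to cell block A alone.  [cell block A: Ivo, Kira, Mina, Rhea, Tess | cell block B: Jules, Quin]
5. Guard goes to cell block B with Kira.  [cell block A: Ivo, Mina, Rhea, Tess | cell block B: Jules, Kira, Quin]
6. Guard goes back to cell block A alone.  [cell block A: Ivo, Mina, Rhea, Tess | cell block B: Jules, Kira, Quin]
7. Guard goes to cell block B with Rhea.  [cell block A: Ivo, Mina, Tess | cell block B: Jules, Kira, Quin, Rhea]
8. Guard goes back to cell block A alone.  [cell block A: Ivo, Mina, Tess | cell block B: Jules, Kira, Quin, Rhea]
9. Guard goes to cell block B with Mina.  [cell block A: Ivo, Tess | cell block B: Jules, Kira, Mina, Quin, Rhea]
10. Guard goes back to cell block A alone.  [cell block A: Ivo, Tess | cell block B: Jules, Kira, Mina, Quin, Rhea]
11. Guard goes to cell block B with Ivo.  [cell block A: Tess | cell block B: Ivo, Jules, Kira, Mina, Quin, Rhea]
12. Guard goes back to cell block A alone.  [cell block A: Tess | cell block B: Ivo, Jules, Kira, Mina, Quin, Rhea]
13. Guard goes to cell block B with Tess.  [cell block A: — | cell block B: Ivo, Jules, Kira, Mina, Quin, Rhea, Tess]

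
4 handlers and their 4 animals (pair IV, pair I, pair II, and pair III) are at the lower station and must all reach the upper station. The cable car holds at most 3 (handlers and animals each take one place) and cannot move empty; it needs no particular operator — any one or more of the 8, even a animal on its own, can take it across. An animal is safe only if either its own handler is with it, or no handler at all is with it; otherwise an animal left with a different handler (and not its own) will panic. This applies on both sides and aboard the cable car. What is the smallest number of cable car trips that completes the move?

9

Counting alone: each trip to the upper station takes at most 3 across and each return brings at least 1 back, so after t trips out (and t−1 returns) at most 3t − (t−1) of the 8 are across; that first reaches 8 at t = 4, so at least 7 crossings are needed.
The safety rule pushes this higher. Following every safe sequence of crossings, the most of the 8 that can be at the upper station as the cable car arrives there on crossing 7 is 7 — never all 8.
So no plan with fewer than 9 crossings exists, and this one achieves 9:
1. animal IV and handler IV cross → the upper station.
2. handler IV crosses ← the lower station.
3. animal I, handler I, and handler IV cross → the upper station.
4. animal IV and handler IV cross ← the lower station.
5. handler II, handler III, and handler IV cross → the upper station.
6. animal I crosses ← the lower station.
7. animal I and animal IV cross → the upper station.
8. animal IV crosses ← the lower station.
9. animal II, animal III, and animal IV cross → the upper station.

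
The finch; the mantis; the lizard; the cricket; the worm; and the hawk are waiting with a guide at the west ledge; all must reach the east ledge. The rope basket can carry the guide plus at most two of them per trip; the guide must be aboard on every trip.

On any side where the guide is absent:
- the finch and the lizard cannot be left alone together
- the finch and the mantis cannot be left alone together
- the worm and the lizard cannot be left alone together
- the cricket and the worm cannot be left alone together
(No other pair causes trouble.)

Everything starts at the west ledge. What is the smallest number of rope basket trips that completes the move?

Counting alone: the guide can take at most 2 across per trip to the east ledge, so moving all 6 needs at least 3 loaded trips out, with a return between consecutive ones — at least 5 crossings.
The safety rule pushes this higher. Following every safe sequence of crossings, the most of the 6 that can be at the east ledge as the rope basket arrives there on crossing 5 is 5 — never all 6.
So no plan with fewer than 7 crossings exists, and this one achieves 7:
1. Guide goes to the east ledge with the finch and the worm.
2. Guide goes back to the west ledge alone.
3. Guide goes to the east ledge with the lizard and the mantis.
4. Guide goes back to the west ledge with the finch and the worm.
5. Guide goes to the east ledge with the cricket and the hawk.
6. Guide goes back to the west ledge alone.
7. Guide goes to the east ledge with the finch and the worm.

7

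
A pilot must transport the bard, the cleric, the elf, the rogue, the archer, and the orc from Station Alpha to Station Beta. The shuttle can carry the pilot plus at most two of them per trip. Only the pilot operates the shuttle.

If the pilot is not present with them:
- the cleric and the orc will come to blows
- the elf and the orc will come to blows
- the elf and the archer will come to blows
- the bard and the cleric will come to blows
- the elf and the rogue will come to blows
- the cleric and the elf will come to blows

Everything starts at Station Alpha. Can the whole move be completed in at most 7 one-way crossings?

No

Counting alone: the pilot can take at most 2 across per trip to Station Beta, so moving all 6 needs at least 3 loaded trips out, with a return between consecutive ones — at least 5 crossings.
The safety rule pushes this higher. Following every safe sequence of crossings, the most of the 6 that can be at Station Beta as the shuttle arrives there on crossings 5, 7 is 4, 5 respectively — never all 6.
So the move cannot be finished within 7 crossings. (The shortest complete plan takes 9:)
1. Pilot goes to Station Beta with the cleric and the elf.  [Station Alpha: the archer, the bard, the orc, the rogue | Station Beta: the cleric, the elf]
2. Pilot goes back to Station Alpha with the cleric.  [Station Alpha: the archer, the bard, the cleric, the orc, the rogue | Station Beta: the elf]
3. Pilot goes to Station Beta with the bard and the cleric.  [Station Alpha: the archer, the orc, the rogue | Station Beta: the bard, the cleric, the elf]
4. Pilot goes back to Station Alpha with the cleric.  [Station Alpha: the archer, the cleric, the orc, the rogue | Station Beta: the bard, the elf]
5. Pilot goes to Station Beta with the orc and the rogue.  [Station Alpha: the archer, the cleric | Station Beta: the bard, the elf, the orc, the rogue]
6. Pilot goes back to Station Alpha with the elf.  [Station Alpha: the archer, the cleric, the elf | Station Beta: the bard, the orc, the rogue]
7. Pilot goes to Station Beta with the archer and the cleric.  [Station Alpha: the elf | Station Beta: the archer, the bard, the cleric, the orc, the rogue]
8. Pilot goes back to Station Alpha with the cleric.  [Station Alpha: the cleric, the elf | Station Beta: the archer, the bard, the orc, the rogue]
9. Pilot goes to Station Beta with the cleric and the elf.  [Station Alpha: — | Station Beta: the archer, the bard, the cleric, the elf, the orc, the rogue]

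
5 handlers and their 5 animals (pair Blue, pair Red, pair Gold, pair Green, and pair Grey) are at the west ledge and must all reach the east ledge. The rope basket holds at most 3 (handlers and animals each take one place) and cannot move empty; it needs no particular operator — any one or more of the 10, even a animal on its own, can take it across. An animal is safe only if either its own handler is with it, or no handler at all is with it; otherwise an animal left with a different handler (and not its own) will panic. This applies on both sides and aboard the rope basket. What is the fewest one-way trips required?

11

Counting alone: each trip to the east ledge takes at most 3 across and each return brings at least 1 back, so after t trips out (and t−1 returns) at most 3t − (t−1) of the 10 are across; that first reaches 10 at t = 5, so at least 9 crossings are needed.
The safety rule pushes this higher. Following every safe sequence of crossings, the most of the 10 that can be at the east ledge as the rope basket arrives there on crossing 9 is 9 — never all 10.
So no plan with fewer than 11 crossings exists, and this one achieves 11:
1. animal Blue and handler Blue cross → the east ledge.
2. handler Blue crosses ← the west ledge.
3. animal Gold, animal Green, and animal Red cross → the east ledge.
4. animal Blue crosses ← the west ledge.
5. handler Gold, handler Green, and handler Red cross → the east ledge.
6. animal Red and handler Red cross ← the west ledge.
7. handler Blue, handler Grey, and handler Red cross → the east ledge.
8. animal Gold crosses ← the west ledge.
9. animal Blue and animal Red cross → the east ledge.
10. animal Blue crosses ← the west ledge.
11. animal Blue, animal Gold, and animal Grey cross → the east ledge.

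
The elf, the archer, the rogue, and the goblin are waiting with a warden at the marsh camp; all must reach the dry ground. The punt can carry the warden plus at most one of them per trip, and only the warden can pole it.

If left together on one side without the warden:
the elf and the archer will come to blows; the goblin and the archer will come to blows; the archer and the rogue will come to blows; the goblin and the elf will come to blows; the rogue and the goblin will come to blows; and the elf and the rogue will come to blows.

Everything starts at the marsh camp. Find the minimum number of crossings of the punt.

impossible

Whatever the first load, the items left behind include a forbidden pair without the warden. No opening move is safe, so no plan exists.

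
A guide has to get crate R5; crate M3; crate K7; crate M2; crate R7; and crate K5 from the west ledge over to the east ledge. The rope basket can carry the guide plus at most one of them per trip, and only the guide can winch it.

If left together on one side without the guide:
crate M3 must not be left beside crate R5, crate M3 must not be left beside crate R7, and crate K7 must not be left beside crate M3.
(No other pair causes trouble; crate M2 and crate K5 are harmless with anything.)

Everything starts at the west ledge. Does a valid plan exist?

No

Following every safe sequence of crossings from the start, the most of the 6 that can be at the east ledge as the rope basket arrives there on crossings 1, 3, 5, 7 is 1, 2, 3, 4 respectively; the best ever achieved is 4 of 6.
From crossing 9 on, no configuration arises that was not already reachable earlier: only 36 distinct safe configurations (who is on which side, and where the rope basket is) can ever be reached, none of them has everyone across, and every continuation just revisits them. So no valid plan exists.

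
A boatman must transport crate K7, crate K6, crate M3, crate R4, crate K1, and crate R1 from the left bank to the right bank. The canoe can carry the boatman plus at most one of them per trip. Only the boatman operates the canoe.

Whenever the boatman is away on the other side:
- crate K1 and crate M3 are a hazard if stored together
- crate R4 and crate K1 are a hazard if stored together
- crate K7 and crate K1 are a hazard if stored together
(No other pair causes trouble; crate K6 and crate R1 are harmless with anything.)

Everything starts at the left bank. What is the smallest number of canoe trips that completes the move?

Following every safe sequence of crossings from the start, the most of the 6 that can be at the right bank as the canoe arrives there on crossings 1, 3, 5, 7 is 1, 2, 3, 4 respectively; the best ever achieved is 4 of 6.
From crossing 9 on, no configuration arises that was not already reachable earlier: only 36 distinct safe configurations (who is on which side, and where the canoe is) can ever be reached, none of them has everyone across, and every continuation just revisits them. So no valid plan exists.

impossible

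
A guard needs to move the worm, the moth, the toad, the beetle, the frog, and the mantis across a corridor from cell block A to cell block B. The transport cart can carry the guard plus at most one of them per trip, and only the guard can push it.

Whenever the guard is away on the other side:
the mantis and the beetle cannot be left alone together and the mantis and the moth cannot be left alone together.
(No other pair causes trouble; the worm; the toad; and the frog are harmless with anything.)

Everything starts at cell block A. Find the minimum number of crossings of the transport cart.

Counting alone: the guard can take at most 1 across per trip to cell block B, so moving all 6 needs at least 6 loaded trips out, with a return between consecutive ones — at least 11 crossings.
The safety rule pushes this higher. Following every safe sequence of crossings, the most of the 6 that can be at cell block B as the transport cart arrives there on crossing 11 is 5 — never all 6.
So no plan with fewer than 13 crossings exists, and this one achieves 13:
1. Guard goes to cell block B with the mantis.
2. Guard goes back to cell block A alone.
3. Guard goes to cell block B with the worm.
4. Guard goes back to cell block A alone.
5. Guard goes to cell block B with the moth.
6. Guard goes back to cell block A with the mantis.
7. Guard goes to cell block B with the beetle.
8. Guard goes back to cell block A alone.
9. Guard goes to cell block B with the toad.
10. Guard goes back to cell block A alone.
11. Guard goes to cell block B with the frog.
12. Guard goes back to cell block A alone.
13. Guard goes to cell block B with the mantis.

13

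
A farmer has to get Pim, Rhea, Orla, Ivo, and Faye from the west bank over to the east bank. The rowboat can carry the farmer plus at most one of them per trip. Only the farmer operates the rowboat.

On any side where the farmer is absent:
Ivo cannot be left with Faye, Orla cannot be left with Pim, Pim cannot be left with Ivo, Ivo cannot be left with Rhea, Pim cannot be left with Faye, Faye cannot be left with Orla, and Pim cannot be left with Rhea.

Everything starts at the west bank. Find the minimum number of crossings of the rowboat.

impossible

Whatever the first load, the items left behind include a forbidden pair without the farmer. No opening move is safe, so no plan exists.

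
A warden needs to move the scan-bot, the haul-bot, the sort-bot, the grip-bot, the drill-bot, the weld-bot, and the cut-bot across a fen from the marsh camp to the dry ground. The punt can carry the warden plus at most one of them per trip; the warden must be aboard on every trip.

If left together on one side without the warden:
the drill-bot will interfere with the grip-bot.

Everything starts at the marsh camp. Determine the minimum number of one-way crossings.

13

Counting alone: the warden can take at most 1 across per trip to the dry ground, so moving all 7 needs at least 7 loaded trips out, with a return between consecutive ones — at least 13 crossings.
The plan below uses exactly 13 crossings, so it is optimal:
1. Warden goes to the dry ground with the grip-bot.
2. Warden goes back to the marsh camp alone.
3. Warden goes to the dry ground with the scan-bot.
4. Warden goes back to the marsh camp alone.
5. Warden goes to the dry ground with the haul-bot.
6. Warden goes back to the marsh camp alone.
7. Warden goes to the dry ground with the sort-bot.
8. Warden goes back to the marsh camp alone.
9. Warden goes to the dry ground with the weld-bot.
10. Warden goes back to the marsh camp alone.
11. Warden goes to the dry ground with the cut-bot.
12. Warden goes back to the marsh camp alone.
13. Warden goes to the dry ground with the drill-bot.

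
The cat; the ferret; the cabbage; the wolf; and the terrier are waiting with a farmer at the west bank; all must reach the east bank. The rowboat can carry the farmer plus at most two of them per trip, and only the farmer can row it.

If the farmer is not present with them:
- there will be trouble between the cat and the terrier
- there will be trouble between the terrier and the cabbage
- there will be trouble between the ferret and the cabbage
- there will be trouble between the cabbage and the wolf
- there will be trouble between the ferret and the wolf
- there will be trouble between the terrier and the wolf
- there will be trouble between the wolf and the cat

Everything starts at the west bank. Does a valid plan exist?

No

Whatever the first load, the items left behind include a forbidden pair without the farmer. No opening move is safe, so no plan exists.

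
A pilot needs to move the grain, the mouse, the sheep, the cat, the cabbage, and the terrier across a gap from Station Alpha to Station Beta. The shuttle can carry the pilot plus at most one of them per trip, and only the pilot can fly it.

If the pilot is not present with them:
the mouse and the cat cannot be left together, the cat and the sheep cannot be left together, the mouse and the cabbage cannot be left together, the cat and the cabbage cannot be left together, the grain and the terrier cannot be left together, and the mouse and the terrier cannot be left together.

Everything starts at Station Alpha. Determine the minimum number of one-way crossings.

Whatever the first load, the items left behind include a forbidden pair without the pilot. No opening move is safe, so no plan exists.

impossible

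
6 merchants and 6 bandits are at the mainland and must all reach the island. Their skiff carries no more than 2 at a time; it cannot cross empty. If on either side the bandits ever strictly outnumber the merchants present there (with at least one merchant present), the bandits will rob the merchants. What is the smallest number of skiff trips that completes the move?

impossible

Following every safe sequence of crossings from the start, the most of the 12 that can be at the island as the skiff arrives there on crossings 1, 3, 5, 7, 9 is 2, 3, 4, 5, 6 respectively; the best ever achieved is 6 of 12.
From crossing 11 on, no configuration arises that was not already reachable earlier: only 15 distinct safe configurations (who is on which side, and where the skiff is) can ever be reached, none of them has everyone across, and every continuation just revisits them. They are: 0 merchants + 0 bandits across (skiff back at the start); 0 merchants + 1 bandit across (skiff there); 0 merchants + 1 bandit across (skiff back at the start); 0 merchants + 2 bandits across (skiff there); 0 merchants + 2 bandits across (skiff back at the start); 0 merchants + 3 bandits across (skiff there); 0 merchants + 3 bandits across (skiff back at the start); 0 merchants + 4 bandits across (skiff there); 0 merchants + 4 bandits across (skiff back at the start); 0 merchants + 5 bandits across (skiff there); 0 merchants + 5 bandits across (skiff back at the start); 0 merchants + 6 bandits across (skiff there); 1 merchant + 1 bandit across (skiff there); 1 merchant + 1 bandit across (skiff back at the start); 2 merchants + 2 bandits across (skiff there). So no valid plan exists.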